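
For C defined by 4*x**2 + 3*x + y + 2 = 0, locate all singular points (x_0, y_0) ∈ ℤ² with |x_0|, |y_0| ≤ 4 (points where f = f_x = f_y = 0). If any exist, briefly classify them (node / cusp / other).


No singular points in the scanned grid; C is smooth there.

Compute partial derivatives:
  f_x = 8*x + 3.
  f_y = 1.
f_y = 1 is a nonzero constant, so f_y never vanishes: no point (x, y) can satisfy f = f_x = f_y = 0. In particular no (x, y) ∈ {−4, ..., 4}² is singular; the curve is smooth.


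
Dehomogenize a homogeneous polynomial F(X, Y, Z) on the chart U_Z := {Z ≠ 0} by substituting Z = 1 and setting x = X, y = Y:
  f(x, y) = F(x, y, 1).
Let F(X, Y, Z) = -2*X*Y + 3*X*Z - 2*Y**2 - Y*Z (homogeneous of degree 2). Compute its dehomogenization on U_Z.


f(x, y) = -2*x*y + 3*x - 2*y**2 - y

On U_Z we set Z = 1. Each monomial c·X^i·Y^j·Z^k in F becomes c·x^i·y^j·1^k = c·x^i·y^j.
Substituting Z = 1: F(X, Y, 1) = -2*x*y + 3*x - 2*y**2 - y.
Note: deg(f) ≤ deg(F) = 2; strict inequality happens when F is divisible by Z (lost terms).


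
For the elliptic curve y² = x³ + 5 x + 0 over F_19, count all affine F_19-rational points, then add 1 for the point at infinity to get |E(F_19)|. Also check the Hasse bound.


Affine points = {(0, 0), (1, 5), (1, 14), (3, 2), (3, 17), (5, 6), (5, 13), (7, 6), (7, 13), (8, 1), (8, 18), (10, 9), (10, 10), (13, 1), (13, 18), (15, 7), (15, 12), (17, 1), (17, 18)}; affine count = 19; |E(F_19)| = 20.

Discriminant check: Δ ∝ 4a³ + 27b² = 4·5³ + 27·0² = 4·125 + 27·0 ≡ 6 (mod 19). Nonzero ⇒ E is nonsingular.
For each x ∈ F_19, compute rhs = x³ + 5·x + 0 mod 19, then count y ∈ F_19 with y² ≡ rhs.
  x = 0: rhs = 0, matching y values: 0 (1 points).
  x = 1: rhs = 6, matching y values: 5, 14 (2 points).
  x = 2: rhs = 18, matching y values: none (0 points).
  x = 3: rhs = 4, matching y values: 2, 17 (2 points).
  x = 4: rhs = 8, matching y values: none (0 points).
  x = 5: rhs = 17, matching y values: 6, 13 (2 points).
  x = 6: rhs = 18, matching y values: none (0 points).
  x = 7: rhs = 17, matching y values: 6, 13 (2 points).
  x = 8: rhs = 1, matching y values: 1, 18 (2 points).
  x = 9: rhs = 14, matching y values: none (0 points).
  x = 10: rhs = 5, matching y values: 9, 10 (2 points).
  x = 11: rhs = 18, matching y values: none (0 points).
  x = 12: rhs = 2, matching y values: none (0 points).
  x = 13: rhs = 1, matching y values: 1, 18 (2 points).
  x = 14: rhs = 2, matching y values: none (0 points).
  x = 15: rhs = 11, matching y values: 7, 12 (2 points).
  x = 16: rhs = 15, matching y values: none (0 points).
  x = 17: rhs = 1, matching y values: 1, 18 (2 points).
  x = 18: rhs = 13, matching y values: none (0 points).
Total affine count: 19.
Full point count |E(F_19)| = 19 + 1 = 20.
Hasse bound: |20 − (19+1)| = |0| = 0 ≤ 2√19 ≈ 8.7178 ✓.


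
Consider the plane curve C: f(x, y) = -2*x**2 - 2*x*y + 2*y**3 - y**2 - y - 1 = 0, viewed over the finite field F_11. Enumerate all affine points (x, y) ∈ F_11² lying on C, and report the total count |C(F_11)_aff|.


Affine F_11-points: {(1, 3), (4, 0), (6, 7), (7, 0), (7, 3), (8, 5), (8, 6), (9, 5), (9, 7), (10, 2)}; count = 10.

For each of the 121 pairs (x, y) ∈ F_11², evaluate f(x, y) mod 11. Record the zeros.
  x = 0: [0↦10, 1↦10, 2↦9, 3↦8, 4↦8, 5↦10, 6↦4, 7↦2, 8↦5, 9↦3, 10↦8]  zeros at y ∈ ∅
  x = 1: [0↦8, 1↦6, 2↦3, 3↦0, 4↦9, 5↦9, 6↦1, 7↦8, 8↦9, 9↦5, 10↦8]  zeros at y ∈ {3}
  x = 2: [0↦2, 1↦9, 2↦4, 3↦10, 4↦6, 5↦4, 6↦5, 7↦10, 8↦9, 9↦3, 10↦4]  zeros at y ∈ ∅
  x = 3: [0↦3, 1↦8, 2↦1, 3↦5, 4↦10, 5↦6, 6↦5, 7↦8, 8↦5, 9↦8, 10↦7]  zeros at y ∈ ∅
  x = 4: [0↦0, 1↦3, 2↦5, 3↦7, 4↦10, 5↦4, 6↦1, 7↦2, 8↦8, 9↦9, 10↦6]  zeros at y ∈ {0}
  x = 5: [0↦4, 1↦5, 2↦5, 3↦5, 4↦6, 5↦9, 6↦4, 7↦3, 8↦7, 9↦6, 10↦1]  zeros at y ∈ ∅
  x = 6: [0↦4, 1↦3, 2↦1, 3↦10, 4↦9, 5↦10, 6↦3, 7↦0, 8↦2, 9↦10, 10↦3]  zeros at y ∈ {7}
  x = 7: [0↦0, 1↦8, 2↦4, 3↦0, 4↦8, 5↦7, 6↦9, 7↦4, 8↦4, 9↦10, 10↦1]  zeros at y ∈ {0, 3}
  x = 8: [0↦3, 1↦9, 2↦3, 3↦8, 4↦3, 5↦0, 6↦0, 7↦4, 8↦2, 9↦6, 10↦6]  zeros at y ∈ {5, 6}
  x = 9: [0↦2, 1↦6, 2↦9, 3↦1, 4↦5, 5↦0, 6↦9, 7↦0, 8↦7, 9↦9, 10↦7]  zeros at y ∈ {5, 7}
  x = 10: [0↦8, 1↦10, 2↦0, 3↦1, 4↦3, 5↦7, 6↦3, 7↦3, 8↦8, 9↦8, 10↦4]  zeros at y ∈ {2}
Collecting zeros: affine points = {(1, 3), (4, 0), (6, 7), (7, 0), (7, 3), (8, 5), (8, 6), (9, 5), (9, 7), (10, 2)}.
Total count |C(F_11)_aff| = 10.


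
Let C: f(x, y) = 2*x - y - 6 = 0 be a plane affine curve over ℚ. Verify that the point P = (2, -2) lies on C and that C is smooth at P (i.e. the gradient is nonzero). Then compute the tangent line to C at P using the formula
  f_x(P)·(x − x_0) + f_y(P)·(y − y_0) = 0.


Tangent line at P: 2*x - y - 6 = 0.

Step 1: f(2, -2) = 0, so P lies on C.
Step 2: partial derivatives
  f_x(x, y) = 2, f_y(x, y) = -1.
  f_x(P) = 2, f_y(P) = -1 (gradient nonzero, so P is smooth).
Step 3: tangent line at P: 2·(x − 2) + -1·(y − -2) = 0.
Expanding: 2*x - y - 6 = 0.


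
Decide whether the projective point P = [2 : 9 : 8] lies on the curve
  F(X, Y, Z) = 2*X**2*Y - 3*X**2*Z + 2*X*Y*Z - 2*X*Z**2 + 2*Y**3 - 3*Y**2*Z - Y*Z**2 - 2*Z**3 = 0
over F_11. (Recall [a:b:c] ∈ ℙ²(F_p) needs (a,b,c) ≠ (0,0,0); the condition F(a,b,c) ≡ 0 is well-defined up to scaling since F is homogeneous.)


F(2,9,8) ≡ 1 (mod 11); P is NOT on the curve.

Evaluate F(2, 9, 8) term-by-term (mod 11).
  2*X**2*Y ↦ 2·4·9·1 = 72
  -3*X**2*Z ↦ -3·4·1·8 = -96
  2*X*Y*Z ↦ 2·2·9·8 = 288
  -2*X*Z**2 ↦ -2·2·1·64 = -256
  2*Y**3 ↦ 2·1·729·1 = 1458
  -3*Y**2*Z ↦ -3·1·81·8 = -1944
  -Y*Z**2 ↦ -1·1·9·64 = -576
  -2*Z**3 ↦ -2·1·1·512 = -1024
Sum: F(2, 9, 8) = (72) + (-96) + (288) + (-256) + (1458) + (-1944) + (-576) + (-1024) = -2078.
Reducing mod 11: -2078 ≡ 1 (mod 11).
Since F(a, b, c) ≡ 1 ≠ 0 (mod 11), P does NOT lie on the curve.


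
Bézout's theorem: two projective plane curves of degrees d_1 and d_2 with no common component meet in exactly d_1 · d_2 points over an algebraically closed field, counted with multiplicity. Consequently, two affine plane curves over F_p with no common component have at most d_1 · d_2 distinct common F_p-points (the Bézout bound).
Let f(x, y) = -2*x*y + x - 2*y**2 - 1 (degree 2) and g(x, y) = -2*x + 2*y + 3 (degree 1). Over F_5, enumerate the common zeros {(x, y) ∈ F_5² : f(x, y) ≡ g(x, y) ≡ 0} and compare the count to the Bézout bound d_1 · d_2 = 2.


Common zeros: ∅; count = 0; Bézout bound = 2.

deg(f) = 2, deg(g) = 1, so Bézout bound = 2.
Scan x ∈ F_5. For each x, list the y ∈ F_5 with f(x, y) ≡ 0 and those with g(x, y) ≡ 0 (mod 5); the common zeros in that column are the intersection.
  x = 0: f ≡ 0 at y ∈ ∅; g ≡ 0 at y ∈ {1}; common: ∅.
  x = 1: f ≡ 0 at y ∈ {0, 4}; g ≡ 0 at y ∈ {2}; common: ∅.
  x = 2: f ≡ 0 at y ∈ {1, 2}; g ≡ 0 at y ∈ {3}; common: ∅.
  x = 3: f ≡ 0 at y ∈ ∅; g ≡ 0 at y ∈ {4}; common: ∅.
  x = 4: f ≡ 0 at y ∈ ∅; g ≡ 0 at y ∈ {0}; common: ∅.
Collecting: common zeros = ∅, so the count is 0.
Comparison with the Bézout bound: 0 ≤ 2 = deg(f)·deg(g), as expected for curves with no common component (the affine F_5-count falls short of the bound because intersections may lie at infinity, over extension fields, or carry multiplicity).


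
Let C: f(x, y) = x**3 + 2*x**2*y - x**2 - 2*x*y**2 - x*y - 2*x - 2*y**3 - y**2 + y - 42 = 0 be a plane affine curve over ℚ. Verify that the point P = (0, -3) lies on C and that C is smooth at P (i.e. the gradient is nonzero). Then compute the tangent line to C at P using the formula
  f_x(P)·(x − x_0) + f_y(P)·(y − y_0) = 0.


Tangent line at P: -17*x - 47*y - 141 = 0.

Step 1: f(0, -3) = 0, so P lies on C.
Step 2: partial derivatives
  f_x(x, y) = 3*x**2 + 4*x*y - 2*x - 2*y**2 - y - 2, f_y(x, y) = 2*x**2 - 4*x*y - x - 6*y**2 - 2*y + 1.
  f_x(P) = -17, f_y(P) = -47 (gradient nonzero, so P is smooth).
Step 3: tangent line at P: -17·(x − 0) + -47·(y − -3) = 0.
Expanding: -17*x - 47*y - 141 = 0.


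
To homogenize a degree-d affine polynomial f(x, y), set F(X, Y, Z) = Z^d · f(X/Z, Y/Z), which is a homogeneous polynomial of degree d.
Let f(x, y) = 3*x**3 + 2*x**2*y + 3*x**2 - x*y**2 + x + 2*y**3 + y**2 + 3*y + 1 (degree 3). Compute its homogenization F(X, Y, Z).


F(X, Y, Z) = 3*X**3 + 2*X**2*Y + 3*X**2*Z - X*Y**2 + X*Z**2 + 2*Y**3 + Y**2*Z + 3*Y*Z**2 + Z**3

deg(f) = 3.
Substitute x = X/Z, y = Y/Z into f, then multiply by Z^3.
  monomial 3·x^3·y^0 ↦ 3·X^3·Y^0·Z^0.
  monomial 2·x^2·y^1 ↦ 2·X^2·Y^1·Z^0.
  monomial 3·x^2·y^0 ↦ 3·X^2·Y^0·Z^1.
  monomial -1·x^1·y^2 ↦ -1·X^1·Y^2·Z^0.
  monomial 1·x^1·y^0 ↦ 1·X^1·Y^0·Z^2.
  monomial 2·x^0·y^3 ↦ 2·X^0·Y^3·Z^0.
  monomial 1·x^0·y^2 ↦ 1·X^0·Y^2·Z^1.
  monomial 3·x^0·y^1 ↦ 3·X^0·Y^1·Z^2.
  monomial 1·x^0·y^0 ↦ 1·X^0·Y^0·Z^3.
Collecting: F(X, Y, Z) = 3*X**3 + 2*X**2*Y + 3*X**2*Z - X*Y**2 + X*Z**2 + 2*Y**3 + Y**2*Z + 3*Y*Z**2 + Z**3.


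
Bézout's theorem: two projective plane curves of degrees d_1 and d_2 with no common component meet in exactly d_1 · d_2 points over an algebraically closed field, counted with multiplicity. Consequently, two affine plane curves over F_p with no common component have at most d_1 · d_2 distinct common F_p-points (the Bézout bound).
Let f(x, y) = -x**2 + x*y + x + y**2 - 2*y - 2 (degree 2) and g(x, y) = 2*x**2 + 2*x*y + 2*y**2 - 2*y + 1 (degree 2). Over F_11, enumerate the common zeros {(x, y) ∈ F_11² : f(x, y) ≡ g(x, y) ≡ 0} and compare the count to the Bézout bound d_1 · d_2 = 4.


Common zeros: {(1, 2), (4, 8), (6, 3), (7, 0)}; count = 4; Bézout bound = 4.

deg(f) = 2, deg(g) = 2, so Bézout bound = 4.
Scan x ∈ F_11. For each x, list the y ∈ F_11 with f(x, y) ≡ 0 and those with g(x, y) ≡ 0 (mod 11); the common zeros in that column are the intersection.
  x = 0: f ≡ 0 at y ∈ {6, 7}; g ≡ 0 at y ∈ ∅; common: ∅.
  x = 1: f ≡ 0 at y ∈ {2, 10}; g ≡ 0 at y ∈ {2, 9}; common: {2}.
  x = 2: f ≡ 0 at y ∈ {2, 9}; g ≡ 0 at y ∈ {3, 7}; common: ∅.
  x = 3: f ≡ 0 at y ∈ {5}; g ≡ 0 at y ∈ ∅; common: ∅.
  x = 4: f ≡ 0 at y ∈ {1, 8}; g ≡ 0 at y ∈ {0, 8}; common: {8}.
  x = 5: f ≡ 0 at y ∈ {0, 8}; g ≡ 0 at y ∈ ∅; common: ∅.
  x = 6: f ≡ 0 at y ∈ {3, 4}; g ≡ 0 at y ∈ {3}; common: {3}.
  x = 7: f ≡ 0 at y ∈ {0, 6}; g ≡ 0 at y ∈ {0, 5}; common: {0}.
  x = 8: f ≡ 0 at y ∈ {7, 9}; g ≡ 0 at y ∈ {2}; common: ∅.
  x = 9: f ≡ 0 at y ∈ {1, 3}; g ≡ 0 at y ∈ ∅; common: ∅.
  x = 10: f ≡ 0 at y ∈ {4, 10}; g ≡ 0 at y ∈ {5, 8}; common: ∅.
Collecting: common zeros = {(1, 2), (4, 8), (6, 3), (7, 0)}, so the count is 4.
Comparison with the Bézout bound: 4 ≤ 4 = deg(f)·deg(g), as expected for curves with no common component (the bound is attained).


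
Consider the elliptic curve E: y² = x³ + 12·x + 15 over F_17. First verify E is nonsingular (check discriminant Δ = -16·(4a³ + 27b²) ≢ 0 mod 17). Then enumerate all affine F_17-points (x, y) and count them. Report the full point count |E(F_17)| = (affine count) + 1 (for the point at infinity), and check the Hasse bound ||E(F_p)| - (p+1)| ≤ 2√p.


Affine points = {(0, 7), (0, 10), (2, 8), (2, 9), (4, 5), (4, 12), (5, 8), (5, 9), (7, 0), (9, 6), (9, 11), (10, 8), (10, 9), (11, 4), (11, 13), (12, 0), (15, 0), (16, 6), (16, 11)}; affine count = 19; |E(F_17)| = 20.

Discriminant check: Δ ∝ 4a³ + 27b² = 4·12³ + 27·15² = 4·1728 + 27·225 ≡ 16 (mod 17). Nonzero ⇒ E is nonsingular.
For each x ∈ F_17, compute rhs = x³ + 12·x + 15 mod 17, then count y ∈ F_17 with y² ≡ rhs.
  x = 0: rhs = 15, matching y values: 7, 10 (2 points).
  x = 1: rhs = 11, matching y values: none (0 points).
  x = 2: rhs = 13, matching y values: 8, 9 (2 points).
  x = 3: rhs = 10, matching y values: none (0 points).
  x = 4: rhs = 8, matching y values: 5, 12 (2 points).
  x = 5: rhs = 13, matching y values: 8, 9 (2 points).
  x = 6: rhs = 14, matching y values: none (0 points).
  x = 7: rhs = 0, matching y values: 0 (1 points).
  x = 8: rhs = 11, matching y values: none (0 points).
  x = 9: rhs = 2, matching y values: 6, 11 (2 points).
  x = 10: rhs = 13, matching y values: 8, 9 (2 points).
  x = 11: rhs = 16, matching y values: 4, 13 (2 points).
  x = 12: rhs = 0, matching y values: 0 (1 points).
  x = 13: rhs = 5, matching y values: none (0 points).
  x = 14: rhs = 3, matching y values: none (0 points).
  x = 15: rhs = 0, matching y values: 0 (1 points).
  x = 16: rhs = 2, matching y values: 6, 11 (2 points).
Total affine count: 19.
Full point count |E(F_17)| = 19 + 1 = 20.
Hasse bound: |20 − (17+1)| = |2| = 2 ≤ 2√17 ≈ 8.2462 ✓.


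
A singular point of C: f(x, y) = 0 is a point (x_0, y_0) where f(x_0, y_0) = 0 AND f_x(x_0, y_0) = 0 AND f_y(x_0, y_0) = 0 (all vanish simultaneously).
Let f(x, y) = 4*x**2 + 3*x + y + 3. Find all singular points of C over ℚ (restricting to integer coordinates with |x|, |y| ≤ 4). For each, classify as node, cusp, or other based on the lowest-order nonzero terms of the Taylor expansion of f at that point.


No singular points in the scanned grid; C is smooth there.

Compute partial derivatives:
  f_x = 8*x + 3.
  f_y = 1.
f_y = 1 is a nonzero constant, so f_y never vanishes: no point (x, y) can satisfy f = f_x = f_y = 0. In particular no (x, y) ∈ {−4, ..., 4}² is singular; the curve is smooth.


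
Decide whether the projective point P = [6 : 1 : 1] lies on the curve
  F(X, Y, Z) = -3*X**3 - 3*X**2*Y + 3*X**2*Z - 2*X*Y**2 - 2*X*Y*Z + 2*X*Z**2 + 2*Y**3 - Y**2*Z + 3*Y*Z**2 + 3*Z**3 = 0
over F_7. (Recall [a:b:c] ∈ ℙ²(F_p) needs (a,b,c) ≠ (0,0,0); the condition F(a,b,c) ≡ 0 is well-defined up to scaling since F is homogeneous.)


F(6,1,1) ≡ 5 (mod 7); P is NOT on the curve.

Evaluate F(6, 1, 1) term-by-term (mod 7).
  -3*X**3 ↦ -3·216·1·1 = -648
  -3*X**2*Y ↦ -3·36·1·1 = -108
  3*X**2*Z ↦ 3·36·1·1 = 108
  -2*X*Y**2 ↦ -2·6·1·1 = -12
  -2*X*Y*Z ↦ -2·6·1·1 = -12
  2*X*Z**2 ↦ 2·6·1·1 = 12
  2*Y**3 ↦ 2·1·1·1 = 2
  -Y**2*Z ↦ -1·1·1·1 = -1
  3*Y*Z**2 ↦ 3·1·1·1 = 3
  3*Z**3 ↦ 3·1·1·1 = 3
Sum: F(6, 1, 1) = (-648) + (-108) + (108) + (-12) + (-12) + (12) + (2) + (-1) + (3) + (3) = -653.
Reducing mod 7: -653 ≡ 5 (mod 7).
Since F(a, b, c) ≡ 5 ≠ 0 (mod 7), P does NOT lie on the curve.


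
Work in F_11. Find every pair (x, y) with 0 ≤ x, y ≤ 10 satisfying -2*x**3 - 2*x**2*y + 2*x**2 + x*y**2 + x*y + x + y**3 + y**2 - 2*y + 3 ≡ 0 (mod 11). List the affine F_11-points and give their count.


Affine F_11-points: {(0, 2), (0, 3), (0, 5), (1, 4), (2, 4), (3, 5), (4, 2), (4, 5), (4, 10), (5, 4), (6, 2)}; count = 11.

For each of the 121 pairs (x, y) ∈ F_11², evaluate f(x, y) mod 11. Record the zeros.
  x = 0: [0↦3, 1↦3, 2↦0, 3↦0, 4↦9, 5↦0, 6↦1, 7↦7, 8↦2, 9↦3, 10↦5]  zeros at y ∈ {2, 3, 5}
  x = 1: [0↦4, 1↦4, 2↦3, 3↦7, 4↦0, 5↦10, 6↦10, 7↦6, 8↦4, 9↦10, 10↦8]  zeros at y ∈ {4}
  x = 2: [0↦8, 1↦4, 2↦1, 3↦5, 4↦0, 5↦3, 6↦9, 7↦2, 8↦10, 9↦6, 10↦7]  zeros at y ∈ {4}
  x = 3: [0↦3, 1↦2, 2↦4, 3↦4, 4↦8, 5↦0, 6↦8, 7↦5, 8↦8, 9↦1, 10↦1]  zeros at y ∈ {5}
  x = 4: [0↦10, 1↦8, 2↦0, 3↦3, 4↦1, 5↦0, 6↦6, 7↦3, 8↦8, 9↦5, 10↦0]  zeros at y ∈ {2, 5, 10}
  x = 5: [0↦6, 1↦10, 2↦10, 3↦1, 4↦0, 5↦2, 6↦2, 7↦6, 8↦9, 9↦6, 10↦3]  zeros at y ∈ {4}
  x = 6: [0↦1, 1↦7, 2↦0, 3↦8, 4↦4, 5↦5, 6↦6, 7↦2, 8↦10, 9↦3, 10↦9]  zeros at y ∈ {2}
  x = 7: [0↦5, 1↦9, 2↦2, 3↦1, 4↦1, 5↦8, 6↦6, 7↦1, 8↦10, 9↦6, 10↦6]  zeros at y ∈ ∅
  x = 8: [0↦6, 1↦4, 2↦4, 3↦1, 4↦1, 5↦10, 6↦1, 7↦2, 8↦8, 9↦3, 10↦4]  zeros at y ∈ ∅
  x = 9: [0↦3, 1↦2, 2↦5, 3↦7, 4↦3, 5↦10, 6↦1, 7↦4, 8↦3, 9↦4, 10↦2]  zeros at y ∈ ∅
  x = 10: [0↦6, 1↦2, 2↦4, 3↦7, 4↦6, 5↦7, 6↦5, 7↦6, 8↦5, 9↦8, 10↦10]  zeros at y ∈ ∅
Collecting zeros: affine points = {(0, 2), (0, 3), (0, 5), (1, 4), (2, 4), (3, 5), (4, 2), (4, 5), (4, 10), (5, 4), (6, 2)}.
Total count |C(F_11)_aff| = 11.


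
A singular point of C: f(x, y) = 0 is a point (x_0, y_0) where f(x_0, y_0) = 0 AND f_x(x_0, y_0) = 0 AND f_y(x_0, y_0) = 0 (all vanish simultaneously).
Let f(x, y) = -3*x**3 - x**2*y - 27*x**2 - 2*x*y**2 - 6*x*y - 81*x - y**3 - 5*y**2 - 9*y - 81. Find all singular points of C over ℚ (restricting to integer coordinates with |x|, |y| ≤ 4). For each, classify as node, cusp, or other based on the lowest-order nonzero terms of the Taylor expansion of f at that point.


Singular points: {(-3, 0)}; classification: cusp.

Compute partial derivatives:
  f_x = -9*x**2 - 2*x*y - 54*x - 2*y**2 - 6*y - 81.
  f_y = -x**2 - 4*x*y - 6*x - 3*y**2 - 10*y - 9.
Scan x_0 ∈ {−4, ..., 4}. For each x_0, f_y(x_0, y) is a polynomial in y; find its integer roots y ∈ {−4, ..., 4}, then test f_x and f at those candidates.
  x = -4: f_y(-4, y) = -3*y**2 + 6*y - 1; no integer root y with |y| ≤ 4.
  x = -3: f_y(-3, y) = -3*y**2 + 2*y; vanishes at y ∈ {0}. (-3, 0): f_x = 0, f = 0 — SINGULAR.
  x = -2: f_y(-2, y) = -3*y**2 - 2*y - 1; no integer root y with |y| ≤ 4.
  x = -1: f_y(-1, y) = -3*y**2 - 6*y - 4; no integer root y with |y| ≤ 4.
  x = 0: f_y(0, y) = -3*y**2 - 10*y - 9; no integer root y with |y| ≤ 4.
  x = 1: f_y(1, y) = -3*y**2 - 14*y - 16; vanishes at y ∈ {-2}. (1, -2): f_x = -136 ≠ 0.
  x = 2: f_y(2, y) = -3*y**2 - 18*y - 25; no integer root y with |y| ≤ 4.
  x = 3: f_y(3, y) = -3*y**2 - 22*y - 36; no integer root y with |y| ≤ 4.
  x = 4: f_y(4, y) = -3*y**2 - 26*y - 49; no integer root y with |y| ≤ 4.
Only singular point on the grid: (-3, 0).
Classify: substitute x = -3 + u, y = 0 + v and expand: f = -3*u**3 - u**2*v - 2*u*v**2 - v**3 + v**2.
No constant or linear terms (consistent with a singular point). Quadratic part: v**2. Cubic part: -3*u**3 - u**2*v - 2*u*v**2 - v**3.
The quadratic part v**2 is a perfect square, so there is a single (double) tangent line v = 0, i.e. y = 0. Restricting the cubic part to that line (v = 0) leaves -3*u**3 ≠ 0, so f is not divisible by v and the branch is v² ≈ 3*u**3 to lowest order — this is a cusp.
Classification: cusp.


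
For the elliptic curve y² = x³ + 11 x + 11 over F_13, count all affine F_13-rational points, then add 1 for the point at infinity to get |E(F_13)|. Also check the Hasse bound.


Affine points = {(1, 6), (1, 7), (5, 3), (5, 10), (8, 0), (10, 4), (10, 9), (12, 5), (12, 8)}; affine count = 9; |E(F_13)| = 10.

Discriminant check: Δ ∝ 4a³ + 27b² = 4·11³ + 27·11² = 4·1331 + 27·121 ≡ 11 (mod 13). Nonzero ⇒ E is nonsingular.
For each x ∈ F_13, compute rhs = x³ + 11·x + 11 mod 13, then count y ∈ F_13 with y² ≡ rhs.
  x = 0: rhs = 11, matching y values: none (0 points).
  x = 1: rhs = 10, matching y values: 6, 7 (2 points).
  x = 2: rhs = 2, matching y values: none (0 points).
  x = 3: rhs = 6, matching y values: none (0 points).
  x = 4: rhs = 2, matching y values: none (0 points).
  x = 5: rhs = 9, matching y values: 3, 10 (2 points).
  x = 6: rhs = 7, matching y values: none (0 points).
  x = 7: rhs = 2, matching y values: none (0 points).
  x = 8: rhs = 0, matching y values: 0 (1 points).
  x = 9: rhs = 7, matching y values: none (0 points).
  x = 10: rhs = 3, matching y values: 4, 9 (2 points).
  x = 11: rhs = 7, matching y values: none (0 points).
  x = 12: rhs = 12, matching y values: 5, 8 (2 points).
Total affine count: 9.
Full point count |E(F_13)| = 9 + 1 = 10.
Hasse bound: |10 − (13+1)| = |-4| = 4 ≤ 2√13 ≈ 7.2111 ✓.


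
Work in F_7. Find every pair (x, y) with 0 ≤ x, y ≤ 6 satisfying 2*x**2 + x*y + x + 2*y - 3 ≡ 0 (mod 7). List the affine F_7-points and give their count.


Affine F_7-points: {(0, 5), (1, 0), (2, 0), (3, 2), (4, 5), (6, 2)}; count = 6.

For each of the 49 pairs (x, y) ∈ F_7², evaluate f(x, y) mod 7. Record the zeros.
  x = 0: [0↦4, 1↦6, 2↦1, 3↦3, 4↦5, 5↦0, 6↦2]  zeros at y ∈ {5}
  x = 1: [0↦0, 1↦3, 2↦6, 3↦2, 4↦5, 5↦1, 6↦4]  zeros at y ∈ {0}
  x = 2: [0↦0, 1↦4, 2↦1, 3↦5, 4↦2, 5↦6, 6↦3]  zeros at y ∈ {0}
  x = 3: [0↦4, 1↦2, 2↦0, 3↦5, 4↦3, 5↦1, 6↦6]  zeros at y ∈ {2}
  x = 4: [0↦5, 1↦4, 2↦3, 3↦2, 4↦1, 5↦0, 6↦6]  zeros at y ∈ {5}
  x = 5: [0↦3, 1↦3, 2↦3, 3↦3, 4↦3, 5↦3, 6↦3]  zeros at y ∈ ∅
  x = 6: [0↦5, 1↦6, 2↦0, 3↦1, 4↦2, 5↦3, 6↦4]  zeros at y ∈ {2}
Collecting zeros: affine points = {(0, 5), (1, 0), (2, 0), (3, 2), (4, 5), (6, 2)}.
Total count |C(F_7)_aff| = 6.


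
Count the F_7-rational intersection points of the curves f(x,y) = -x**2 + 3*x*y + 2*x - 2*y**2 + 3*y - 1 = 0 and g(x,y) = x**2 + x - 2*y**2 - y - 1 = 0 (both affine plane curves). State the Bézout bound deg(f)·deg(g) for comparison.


Common zeros: ∅; count = 0; Bézout bound = 4.

deg(f) = 2, deg(g) = 2, so Bézout bound = 4.
Scan x ∈ F_7. For each x, list the y ∈ F_7 with f(x, y) ≡ 0 and those with g(x, y) ≡ 0 (mod 7); the common zeros in that column are the intersection.
  x = 0: f ≡ 0 at y ∈ {1, 4}; g ≡ 0 at y ∈ {5}; common: ∅.
  x = 1: f ≡ 0 at y ∈ {0, 3}; g ≡ 0 at y ∈ {4, 6}; common: ∅.
  x = 2: f ≡ 0 at y ∈ ∅; g ≡ 0 at y ∈ ∅; common: ∅.
  x = 3: f ≡ 0 at y ∈ {3}; g ≡ 0 at y ∈ ∅; common: ∅.
  x = 4: f ≡ 0 at y ∈ ∅; g ≡ 0 at y ∈ ∅; common: ∅.
  x = 5: f ≡ 0 at y ∈ {1}; g ≡ 0 at y ∈ {4, 6}; common: ∅.
  x = 6: f ≡ 0 at y ∈ ∅; g ≡ 0 at y ∈ {5}; common: ∅.
Collecting: common zeros = ∅, so the count is 0.
Comparison with the Bézout bound: 0 ≤ 4 = deg(f)·deg(g), as expected for curves with no common component (the affine F_7-count falls short of the bound because intersections may lie at infinity, over extension fields, or carry multiplicity).


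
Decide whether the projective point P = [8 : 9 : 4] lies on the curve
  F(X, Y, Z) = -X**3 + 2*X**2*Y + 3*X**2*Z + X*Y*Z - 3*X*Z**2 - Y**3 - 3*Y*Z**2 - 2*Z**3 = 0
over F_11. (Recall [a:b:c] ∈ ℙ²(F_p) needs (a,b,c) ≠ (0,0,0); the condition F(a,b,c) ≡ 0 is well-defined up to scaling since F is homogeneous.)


F(8,9,4) ≡ 1 (mod 11); P is NOT on the curve.

Evaluate F(8, 9, 4) term-by-term (mod 11).
  -X**3 ↦ -1·512·1·1 = -512
  2*X**2*Y ↦ 2·64·9·1 = 1152
  3*X**2*Z ↦ 3·64·1·4 = 768
  X*Y*Z ↦ 1·8·9·4 = 288
  -3*X*Z**2 ↦ -3·8·1·16 = -384
  -Y**3 ↦ -1·1·729·1 = -729
  -3*Y*Z**2 ↦ -3·1·9·16 = -432
  -2*Z**3 ↦ -2·1·1·64 = -128
Sum: F(8, 9, 4) = (-512) + (1152) + (768) + (288) + (-384) + (-729) + (-432) + (-128) = 23.
Reducing mod 11: 23 ≡ 1 (mod 11).
Since F(a, b, c) ≡ 1 ≠ 0 (mod 11), P does NOT lie on the curve.


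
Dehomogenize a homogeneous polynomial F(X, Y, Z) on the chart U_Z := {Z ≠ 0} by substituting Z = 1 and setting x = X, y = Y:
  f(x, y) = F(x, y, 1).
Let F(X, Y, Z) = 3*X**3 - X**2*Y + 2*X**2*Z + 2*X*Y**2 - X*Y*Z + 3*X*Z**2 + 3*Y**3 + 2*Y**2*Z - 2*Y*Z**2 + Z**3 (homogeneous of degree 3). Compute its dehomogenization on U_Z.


f(x, y) = 3*x**3 - x**2*y + 2*x**2 + 2*x*y**2 - x*y + 3*x + 3*y**3 + 2*y**2 - 2*y + 1

On U_Z we set Z = 1. Each monomial c·X^i·Y^j·Z^k in F becomes c·x^i·y^j·1^k = c·x^i·y^j.
Substituting Z = 1: F(X, Y, 1) = 3*x**3 - x**2*y + 2*x**2 + 2*x*y**2 - x*y + 3*x + 3*y**3 + 2*y**2 - 2*y + 1.
Note: deg(f) ≤ deg(F) = 3; strict inequality happens when F is divisible by Z (lost terms).


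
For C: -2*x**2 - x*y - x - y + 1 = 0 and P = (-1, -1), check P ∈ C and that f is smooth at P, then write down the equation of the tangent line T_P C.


Tangent line at P: 4*x + 4 = 0.

Step 1: f(-1, -1) = 0, so P lies on C.
Step 2: partial derivatives
  f_x(x, y) = -4*x - y - 1, f_y(x, y) = -x - 1.
  f_x(P) = 4, f_y(P) = 0 (gradient nonzero, so P is smooth).
Step 3: tangent line at P: 4·(x − -1) + 0·(y − -1) = 0.
Expanding: 4*x + 4 = 0.


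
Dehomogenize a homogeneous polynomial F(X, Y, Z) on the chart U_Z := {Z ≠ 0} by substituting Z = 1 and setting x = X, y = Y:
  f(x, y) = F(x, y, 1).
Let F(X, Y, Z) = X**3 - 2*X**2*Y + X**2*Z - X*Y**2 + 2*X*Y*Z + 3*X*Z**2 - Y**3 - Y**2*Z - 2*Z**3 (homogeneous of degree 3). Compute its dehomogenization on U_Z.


f(x, y) = x**3 - 2*x**2*y + x**2 - x*y**2 + 2*x*y + 3*x - y**3 - y**2 - 2

On U_Z we set Z = 1. Each monomial c·X^i·Y^j·Z^k in F becomes c·x^i·y^j·1^k = c·x^i·y^j.
Substituting Z = 1: F(X, Y, 1) = x**3 - 2*x**2*y + x**2 - x*y**2 + 2*x*y + 3*x - y**3 - y**2 - 2.
Note: deg(f) ≤ deg(F) = 3; strict inequality happens when F is divisible by Z (lost terms).


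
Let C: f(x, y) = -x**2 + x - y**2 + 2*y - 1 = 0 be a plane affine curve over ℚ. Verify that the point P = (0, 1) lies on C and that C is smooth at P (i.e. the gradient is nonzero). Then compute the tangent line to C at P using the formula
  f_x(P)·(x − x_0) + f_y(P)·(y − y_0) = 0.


Tangent line at P: x = 0.

Step 1: f(0, 1) = 0, so P lies on C.
Step 2: partial derivatives
  f_x(x, y) = 1 - 2*x, f_y(x, y) = 2 - 2*y.
  f_x(P) = 1, f_y(P) = 0 (gradient nonzero, so P is smooth).
Step 3: tangent line at P: 1·(x − 0) + 0·(y − 1) = 0.
Expanding: x = 0.


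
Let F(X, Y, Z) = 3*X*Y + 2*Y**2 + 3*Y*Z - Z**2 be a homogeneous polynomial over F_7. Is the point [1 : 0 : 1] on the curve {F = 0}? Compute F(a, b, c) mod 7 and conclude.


F(1,0,1) ≡ 6 (mod 7); P is NOT on the curve.

Evaluate F(1, 0, 1) term-by-term (mod 7).
  3*X*Y ↦ 3·1·0·1 = 0
  2*Y**2 ↦ 2·1·0·1 = 0
  3*Y*Z ↦ 3·1·0·1 = 0
  -Z**2 ↦ -1·1·1·1 = -1
Sum: F(1, 0, 1) = (0) + (0) + (0) + (-1) = -1.
Reducing mod 7: -1 ≡ 6 (mod 7).
Since F(a, b, c) ≡ 6 ≠ 0 (mod 7), P does NOT lie on the curve.


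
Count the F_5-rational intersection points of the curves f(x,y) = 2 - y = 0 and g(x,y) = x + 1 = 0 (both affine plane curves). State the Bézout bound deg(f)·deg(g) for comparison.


Common zeros: {(4, 2)}; count = 1; Bézout bound = 1.

deg(f) = 1, deg(g) = 1, so Bézout bound = 1.
Scan x ∈ F_5. For each x, list the y ∈ F_5 with f(x, y) ≡ 0 and those with g(x, y) ≡ 0 (mod 5); the common zeros in that column are the intersection.
  x = 0: f ≡ 0 at y ∈ {2}; g ≡ 0 at y ∈ ∅; common: ∅.
  x = 1: f ≡ 0 at y ∈ {2}; g ≡ 0 at y ∈ ∅; common: ∅.
  x = 2: f ≡ 0 at y ∈ {2}; g ≡ 0 at y ∈ ∅; common: ∅.
  x = 3: f ≡ 0 at y ∈ {2}; g ≡ 0 at y ∈ ∅; common: ∅.
  x = 4: f ≡ 0 at y ∈ {2}; g ≡ 0 at y ∈ {0, 1, 2, 3, 4}; common: {2}.
Collecting: common zeros = {(4, 2)}, so the count is 1.
Comparison with the Bézout bound: 1 ≤ 1 = deg(f)·deg(g), as expected for curves with no common component (the bound is attained).


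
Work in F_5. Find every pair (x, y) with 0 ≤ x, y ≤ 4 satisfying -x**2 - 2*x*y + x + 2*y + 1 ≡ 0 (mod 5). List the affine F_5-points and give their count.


Affine F_5-points: {(0, 2), (2, 2), (3, 0), (4, 4)}; count = 4.

For each of the 25 pairs (x, y) ∈ F_5², evaluate f(x, y) mod 5. Record the zeros.
  x = 0: [0↦1, 1↦3, 2↦0, 3↦2, 4↦4]  zeros at y ∈ {2}
  x = 1: [0↦1, 1↦1, 2↦1, 3↦1, 4↦1]  zeros at y ∈ ∅
  x = 2: [0↦4, 1↦2, 2↦0, 3↦3, 4↦1]  zeros at y ∈ {2}
  x = 3: [0↦0, 1↦1, 2↦2, 3↦3, 4↦4]  zeros at y ∈ {0}
  x = 4: [0↦4, 1↦3, 2↦2, 3↦1, 4↦0]  zeros at y ∈ {4}
Collecting zeros: affine points = {(0, 2), (2, 2), (3, 0), (4, 4)}.
Total count |C(F_5)_aff| = 4.


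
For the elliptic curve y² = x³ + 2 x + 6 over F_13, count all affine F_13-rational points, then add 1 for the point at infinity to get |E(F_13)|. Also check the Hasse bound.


Affine points = {(1, 3), (1, 10), (3, 0), (4, 0), (6, 0), (7, 5), (7, 8), (8, 1), (8, 12), (9, 5), (9, 8), (10, 5), (10, 8), (12, 4), (12, 9)}; affine count = 15; |E(F_13)| = 16.

Discriminant check: Δ ∝ 4a³ + 27b² = 4·2³ + 27·6² = 4·8 + 27·36 ≡ 3 (mod 13). Nonzero ⇒ E is nonsingular.
For each x ∈ F_13, compute rhs = x³ + 2·x + 6 mod 13, then count y ∈ F_13 with y² ≡ rhs.
  x = 0: rhs = 6, matching y values: none (0 points).
  x = 1: rhs = 9, matching y values: 3, 10 (2 points).
  x = 2: rhs = 5, matching y values: none (0 points).
  x = 3: rhs = 0, matching y values: 0 (1 points).
  x = 4: rhs = 0, matching y values: 0 (1 points).
  x = 5: rhs = 11, matching y values: none (0 points).
  x = 6: rhs = 0, matching y values: 0 (1 points).
  x = 7: rhs = 12, matching y values: 5, 8 (2 points).
  x = 8: rhs = 1, matching y values: 1, 12 (2 points).
  x = 9: rhs = 12, matching y values: 5, 8 (2 points).
  x = 10: rhs = 12, matching y values: 5, 8 (2 points).
  x = 11: rhs = 7, matching y values: none (0 points).
  x = 12: rhs = 3, matching y values: 4, 9 (2 points).
Total affine count: 15.
Full point count |E(F_13)| = 15 + 1 = 16.
Hasse bound: |16 − (13+1)| = |2| = 2 ≤ 2√13 ≈ 7.2111 ✓.


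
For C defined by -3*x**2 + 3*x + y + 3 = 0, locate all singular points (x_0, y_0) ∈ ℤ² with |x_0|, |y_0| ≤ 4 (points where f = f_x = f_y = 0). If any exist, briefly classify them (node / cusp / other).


No singular points in the scanned grid; C is smooth there.

Compute partial derivatives:
  f_x = 3 - 6*x.
  f_y = 1.
f_y = 1 is a nonzero constant, so f_y never vanishes: no point (x, y) can satisfy f = f_x = f_y = 0. In particular no (x, y) ∈ {−4, ..., 4}² is singular; the curve is smooth.


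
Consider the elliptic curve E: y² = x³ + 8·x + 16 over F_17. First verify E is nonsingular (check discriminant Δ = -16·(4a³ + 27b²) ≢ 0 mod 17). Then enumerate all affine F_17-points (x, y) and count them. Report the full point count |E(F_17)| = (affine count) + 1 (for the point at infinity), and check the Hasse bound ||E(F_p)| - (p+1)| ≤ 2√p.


Affine points = {(0, 4), (0, 13), (1, 5), (1, 12), (3, 4), (3, 13), (6, 5), (6, 12), (9, 1), (9, 16), (10, 5), (10, 12), (12, 2), (12, 15), (14, 4), (14, 13), (15, 3), (15, 14)}; affine count = 18; |E(F_17)| = 19.

Discriminant check: Δ ∝ 4a³ + 27b² = 4·8³ + 27·16² = 4·512 + 27·256 ≡ 1 (mod 17). Nonzero ⇒ E is nonsingular.
For each x ∈ F_17, compute rhs = x³ + 8·x + 16 mod 17, then count y ∈ F_17 with y² ≡ rhs.
  x = 0: rhs = 16, matching y values: 4, 13 (2 points).
  x = 1: rhs = 8, matching y values: 5, 12 (2 points).
  x = 2: rhs = 6, matching y values: none (0 points).
  x = 3: rhs = 16, matching y values: 4, 13 (2 points).
  x = 4: rhs = 10, matching y values: none (0 points).
  x = 5: rhs = 11, matching y values: none (0 points).
  x = 6: rhs = 8, matching y values: 5, 12 (2 points).
  x = 7: rhs = 7, matching y values: none (0 points).
  x = 8: rhs = 14, matching y values: none (0 points).
  x = 9: rhs = 1, matching y values: 1, 16 (2 points).
  x = 10: rhs = 8, matching y values: 5, 12 (2 points).
  x = 11: rhs = 7, matching y values: none (0 points).
  x = 12: rhs = 4, matching y values: 2, 15 (2 points).
  x = 13: rhs = 5, matching y values: none (0 points).
  x = 14: rhs = 16, matching y values: 4, 13 (2 points).
  x = 15: rhs = 9, matching y values: 3, 14 (2 points).
  x = 16: rhs = 7, matching y values: none (0 points).
Total affine count: 18.
Full point count |E(F_17)| = 18 + 1 = 19.
Hasse bound: |19 − (17+1)| = |1| = 1 ≤ 2√17 ≈ 8.2462 ✓.


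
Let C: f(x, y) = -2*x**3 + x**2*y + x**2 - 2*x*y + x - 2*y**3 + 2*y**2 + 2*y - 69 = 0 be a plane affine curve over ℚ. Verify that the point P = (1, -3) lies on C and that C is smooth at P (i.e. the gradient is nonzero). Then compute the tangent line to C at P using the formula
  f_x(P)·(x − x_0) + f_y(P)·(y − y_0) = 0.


Tangent line at P: -3*x - 65*y - 192 = 0.

Step 1: f(1, -3) = 0, so P lies on C.
Step 2: partial derivatives
  f_x(x, y) = -6*x**2 + 2*x*y + 2*x - 2*y + 1, f_y(x, y) = x**2 - 2*x - 6*y**2 + 4*y + 2.
  f_x(P) = -3, f_y(P) = -65 (gradient nonzero, so P is smooth).
Step 3: tangent line at P: -3·(x − 1) + -65·(y − -3) = 0.
Expanding: -3*x - 65*y - 192 = 0.


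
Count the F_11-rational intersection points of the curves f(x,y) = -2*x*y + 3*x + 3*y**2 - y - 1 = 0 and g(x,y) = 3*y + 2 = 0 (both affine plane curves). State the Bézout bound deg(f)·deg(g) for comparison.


Common zeros: {(4, 3)}; count = 1; Bézout bound = 2.

deg(f) = 2, deg(g) = 1, so Bézout bound = 2.
Scan x ∈ F_11. For each x, list the y ∈ F_11 with f(x, y) ≡ 0 and those with g(x, y) ≡ 0 (mod 11); the common zeros in that column are the intersection.
  x = 0: f ≡ 0 at y ∈ ∅; g ≡ 0 at y ∈ {3}; common: ∅.
  x = 1: f ≡ 0 at y ∈ ∅; g ≡ 0 at y ∈ {3}; common: ∅.
  x = 2: f ≡ 0 at y ∈ {4, 5}; g ≡ 0 at y ∈ {3}; common: ∅.
  x = 3: f ≡ 0 at y ∈ ∅; g ≡ 0 at y ∈ {3}; common: ∅.
  x = 4: f ≡ 0 at y ∈ {0, 3}; g ≡ 0 at y ∈ {3}; common: {3}.
  x = 5: f ≡ 0 at y ∈ ∅; g ≡ 0 at y ∈ {3}; common: ∅.
  x = 6: f ≡ 0 at y ∈ {9, 10}; g ≡ 0 at y ∈ {3}; common: ∅.
  x = 7: f ≡ 0 at y ∈ ∅; g ≡ 0 at y ∈ {3}; common: ∅.
  x = 8: f ≡ 0 at y ∈ ∅; g ≡ 0 at y ∈ {3}; common: ∅.
  x = 9: f ≡ 0 at y ∈ {2, 8}; g ≡ 0 at y ∈ {3}; common: ∅.
  x = 10: f ≡ 0 at y ∈ {1, 6}; g ≡ 0 at y ∈ {3}; common: ∅.
Collecting: common zeros = {(4, 3)}, so the count is 1.
Comparison with the Bézout bound: 1 ≤ 2 = deg(f)·deg(g), as expected for curves with no common component (the affine F_11-count falls short of the bound because intersections may lie at infinity, over extension fields, or carry multiplicity).


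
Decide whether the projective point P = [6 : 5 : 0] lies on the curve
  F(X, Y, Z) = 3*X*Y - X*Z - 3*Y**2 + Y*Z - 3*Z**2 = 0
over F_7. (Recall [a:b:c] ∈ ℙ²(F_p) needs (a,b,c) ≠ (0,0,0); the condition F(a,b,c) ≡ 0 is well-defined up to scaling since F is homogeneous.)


F(6,5,0) ≡ 1 (mod 7); P is NOT on the curve.

Evaluate F(6, 5, 0) term-by-term (mod 7).
  3*X*Y ↦ 3·6·5·1 = 90
  -X*Z ↦ -1·6·1·0 = 0
  -3*Y**2 ↦ -3·1·25·1 = -75
  Y*Z ↦ 1·1·5·0 = 0
  -3*Z**2 ↦ -3·1·1·0 = 0
Sum: F(6, 5, 0) = (90) + (0) + (-75) + (0) + (0) = 15.
Reducing mod 7: 15 ≡ 1 (mod 7).
Since F(a, b, c) ≡ 1 ≠ 0 (mod 7), P does NOT lie on the curve.


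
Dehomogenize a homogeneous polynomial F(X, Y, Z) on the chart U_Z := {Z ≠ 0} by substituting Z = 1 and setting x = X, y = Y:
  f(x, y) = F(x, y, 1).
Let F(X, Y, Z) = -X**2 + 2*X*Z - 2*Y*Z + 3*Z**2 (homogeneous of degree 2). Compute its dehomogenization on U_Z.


f(x, y) = -x**2 + 2*x - 2*y + 3

On U_Z we set Z = 1. Each monomial c·X^i·Y^j·Z^k in F becomes c·x^i·y^j·1^k = c·x^i·y^j.
Substituting Z = 1: F(X, Y, 1) = -x**2 + 2*x - 2*y + 3.
Note: deg(f) ≤ deg(F) = 2; strict inequality happens when F is divisible by Z (lost terms).


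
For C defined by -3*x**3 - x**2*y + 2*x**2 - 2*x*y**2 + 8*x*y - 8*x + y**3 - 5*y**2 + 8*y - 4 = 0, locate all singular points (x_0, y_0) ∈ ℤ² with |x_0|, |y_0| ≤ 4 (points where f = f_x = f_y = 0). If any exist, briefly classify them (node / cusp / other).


Singular points: {(0, 2)}; classification: cusp.

Compute partial derivatives:
  f_x = -9*x**2 - 2*x*y + 4*x - 2*y**2 + 8*y - 8.
  f_y = -x**2 - 4*x*y + 8*x + 3*y**2 - 10*y + 8.
Scan x_0 ∈ {−4, ..., 4}. For each x_0, f_y(x_0, y) is a polynomial in y; find its integer roots y ∈ {−4, ..., 4}, then test f_x and f at those candidates.
  x = -4: f_y(-4, y) = 3*y**2 + 6*y - 40; no integer root y with |y| ≤ 4.
  x = -3: f_y(-3, y) = 3*y**2 + 2*y - 25; no integer root y with |y| ≤ 4.
  x = -2: f_y(-2, y) = 3*y**2 - 2*y - 12; no integer root y with |y| ≤ 4.
  x = -1: f_y(-1, y) = 3*y**2 - 6*y - 1; no integer root y with |y| ≤ 4.
  x = 0: f_y(0, y) = 3*y**2 - 10*y + 8; vanishes at y ∈ {2}. (0, 2): f_x = 0, f = 0 — SINGULAR.
  x = 1: f_y(1, y) = 3*y**2 - 14*y + 15; vanishes at y ∈ {3}. (1, 3): f_x = -13 ≠ 0.
  x = 2: f_y(2, y) = 3*y**2 - 18*y + 20; no integer root y with |y| ≤ 4.
  x = 3: f_y(3, y) = 3*y**2 - 22*y + 23; no integer root y with |y| ≤ 4.
  x = 4: f_y(4, y) = 3*y**2 - 26*y + 24; no integer root y with |y| ≤ 4.
Only singular point on the grid: (0, 2).
Classify: substitute x = 0 + u, y = 2 + v and expand: f = -3*u**3 - u**2*v - 2*u*v**2 + v**3 + v**2.
No constant or linear terms (consistent with a singular point). Quadratic part: v**2. Cubic part: -3*u**3 - u**2*v - 2*u*v**2 + v**3.
The quadratic part v**2 is a perfect square, so there is a single (double) tangent line v = 0, i.e. y = 2. Restricting the cubic part to that line (v = 0) leaves -3*u**3 ≠ 0, so f is not divisible by v and the branch is v² ≈ 3*u**3 to lowest order — this is a cusp.
Classification: cusp.


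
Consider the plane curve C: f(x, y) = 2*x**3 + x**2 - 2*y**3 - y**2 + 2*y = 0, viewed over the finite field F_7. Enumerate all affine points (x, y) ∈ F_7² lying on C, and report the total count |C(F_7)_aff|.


Affine F_7-points: {(0, 0), (1, 4), (2, 5), (3, 0), (5, 2), (6, 5)}; count = 6.

For each of the 49 pairs (x, y) ∈ F_7², evaluate f(x, y) mod 7. Record the zeros.
  x = 0: [0↦0, 1↦6, 2↦5, 3↦6, 4↦4, 5↦1, 6↦6]  zeros at y ∈ {0}
  x = 1: [0↦3, 1↦2, 2↦1, 3↦2, 4↦0, 5↦4, 6↦2]  zeros at y ∈ {4}
  x = 2: [0↦6, 1↦5, 2↦4, 3↦5, 4↦3, 5↦0, 6↦5]  zeros at y ∈ {5}
  x = 3: [0↦0, 1↦6, 2↦5, 3↦6, 4↦4, 5↦1, 6↦6]  zeros at y ∈ {0}
  x = 4: [0↦4, 1↦3, 2↦2, 3↦3, 4↦1, 5↦5, 6↦3]  zeros at y ∈ ∅
  x = 5: [0↦2, 1↦1, 2↦0, 3↦1, 4↦6, 5↦3, 6↦1]  zeros at y ∈ {2}
  x = 6: [0↦6, 1↦5, 2↦4, 3↦5, 4↦3, 5↦0, 6↦5]  zeros at y ∈ {5}
Collecting zeros: affine points = {(0, 0), (1, 4), (2, 5), (3, 0), (5, 2), (6, 5)}.
Total count |C(F_7)_aff| = 6.


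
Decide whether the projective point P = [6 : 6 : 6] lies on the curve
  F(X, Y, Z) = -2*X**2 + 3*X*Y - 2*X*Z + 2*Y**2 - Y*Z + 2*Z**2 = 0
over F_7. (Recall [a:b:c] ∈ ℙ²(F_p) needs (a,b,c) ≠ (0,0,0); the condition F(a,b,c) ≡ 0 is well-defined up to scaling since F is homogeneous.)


F(6,6,6) ≡ 2 (mod 7); P is NOT on the curve.

Evaluate F(6, 6, 6) term-by-term (mod 7).
  -2*X**2 ↦ -2·36·1·1 = -72
  3*X*Y ↦ 3·6·6·1 = 108
  -2*X*Z ↦ -2·6·1·6 = -72
  2*Y**2 ↦ 2·1·36·1 = 72
  -Y*Z ↦ -1·1·6·6 = -36
  2*Z**2 ↦ 2·1·1·36 = 72
Sum: F(6, 6, 6) = (-72) + (108) + (-72) + (72) + (-36) + (72) = 72.
Reducing mod 7: 72 ≡ 2 (mod 7).
Since F(a, b, c) ≡ 2 ≠ 0 (mod 7), P does NOT lie on the curve.


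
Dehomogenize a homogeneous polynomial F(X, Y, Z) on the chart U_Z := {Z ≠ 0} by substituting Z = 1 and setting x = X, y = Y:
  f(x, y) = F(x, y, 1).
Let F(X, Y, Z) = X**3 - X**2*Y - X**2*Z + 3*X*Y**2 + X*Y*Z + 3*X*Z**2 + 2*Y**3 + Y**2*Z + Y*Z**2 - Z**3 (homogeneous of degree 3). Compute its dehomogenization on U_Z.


f(x, y) = x**3 - x**2*y - x**2 + 3*x*y**2 + x*y + 3*x + 2*y**3 + y**2 + y - 1

On U_Z we set Z = 1. Each monomial c·X^i·Y^j·Z^k in F becomes c·x^i·y^j·1^k = c·x^i·y^j.
Substituting Z = 1: F(X, Y, 1) = x**3 - x**2*y - x**2 + 3*x*y**2 + x*y + 3*x + 2*y**3 + y**2 + y - 1.
Note: deg(f) ≤ deg(F) = 3; strict inequality happens when F is divisible by Z (lost terms).


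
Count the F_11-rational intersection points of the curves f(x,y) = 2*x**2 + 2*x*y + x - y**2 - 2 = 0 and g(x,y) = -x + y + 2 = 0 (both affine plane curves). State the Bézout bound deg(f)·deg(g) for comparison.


Common zeros: ∅; count = 0; Bézout bound = 2.

deg(f) = 2, deg(g) = 1, so Bézout bound = 2.
Scan x ∈ F_11. For each x, list the y ∈ F_11 with f(x, y) ≡ 0 and those with g(x, y) ≡ 0 (mod 11); the common zeros in that column are the intersection.
  x = 0: f ≡ 0 at y ∈ {3, 8}; g ≡ 0 at y ∈ {9}; common: ∅.
  x = 1: f ≡ 0 at y ∈ ∅; g ≡ 0 at y ∈ {10}; common: ∅.
  x = 2: f ≡ 0 at y ∈ {1, 3}; g ≡ 0 at y ∈ {0}; common: ∅.
  x = 3: f ≡ 0 at y ∈ ∅; g ≡ 0 at y ∈ {1}; common: ∅.
  x = 4: f ≡ 0 at y ∈ ∅; g ≡ 0 at y ∈ {2}; common: ∅.
  x = 5: f ≡ 0 at y ∈ {4, 6}; g ≡ 0 at y ∈ {3}; common: ∅.
  x = 6: f ≡ 0 at y ∈ ∅; g ≡ 0 at y ∈ {4}; common: ∅.
  x = 7: f ≡ 0 at y ∈ {4, 10}; g ≡ 0 at y ∈ {5}; common: ∅.
  x = 8: f ≡ 0 at y ∈ {8}; g ≡ 0 at y ∈ {6}; common: ∅.
  x = 9: f ≡ 0 at y ∈ ∅; g ≡ 0 at y ∈ {7}; common: ∅.
  x = 10: f ≡ 0 at y ∈ {10}; g ≡ 0 at y ∈ {8}; common: ∅.
Collecting: common zeros = ∅, so the count is 0.
Comparison with the Bézout bound: 0 ≤ 2 = deg(f)·deg(g), as expected for curves with no common component (the affine F_11-count falls short of the bound because intersections may lie at infinity, over extension fields, or carry multiplicity).
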